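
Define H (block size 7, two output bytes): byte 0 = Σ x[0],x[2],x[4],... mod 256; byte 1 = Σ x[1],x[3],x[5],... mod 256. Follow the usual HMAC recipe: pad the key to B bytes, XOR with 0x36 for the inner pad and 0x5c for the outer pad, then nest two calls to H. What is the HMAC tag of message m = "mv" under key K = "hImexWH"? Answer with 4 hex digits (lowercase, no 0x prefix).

Key "hImexWH" = 68 49 6d 65 78 57 48 is exactly B = 7 bytes: K' = 68 49 6d 65 78 57 48.
K' ⊕ ipad = 5e 7f 5b 53 4e 61 7e.  K' ⊕ opad = 34 15 31 39 24 0b 14.
Inner input = (K'⊕ipad) ∥ m = 5e 7f 5b 53 4e 61 7e ∥ 6d 76.
Inner hash: even-index sum = 507 mod 256 = 251; odd-index sum = 416 mod 256 = 160 → fb a0.
Outer input = (K'⊕opad) ∥ inner = 34 15 31 39 24 0b 14 ∥ fb a0.
Outer hash (tag): even-index sum = 317 mod 256 = 61; odd-index sum = 340 mod 256 = 84 → 3d 54.

3d54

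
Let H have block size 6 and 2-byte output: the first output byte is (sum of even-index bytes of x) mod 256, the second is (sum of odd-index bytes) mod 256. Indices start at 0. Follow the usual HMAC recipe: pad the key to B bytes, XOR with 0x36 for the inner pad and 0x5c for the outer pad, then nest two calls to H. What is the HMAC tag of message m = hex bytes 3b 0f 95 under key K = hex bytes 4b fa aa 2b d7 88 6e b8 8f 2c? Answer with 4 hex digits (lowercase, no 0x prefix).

88a7

Key hex bytes 4b fa aa 2b d7 88 6e b8 8f 2c is 10 bytes > B = 6, so hash it first: H(key) = c9 91, then zero-pad to 6 bytes: K' = c9 91 00 00 00 00.
K' ⊕ ipad = ff a7 36 36 36 36.  K' ⊕ opad = 95 cd 5c 5c 5c 5c.
Inner input = (K'⊕ipad) ∥ m = ff a7 36 36 36 36 ∥ 3b 0f 95.
Inner hash: even-index sum = 571 mod 256 = 59; odd-index sum = 290 mod 256 = 34 → 3b 22.
Outer input = (K'⊕opad) ∥ inner = 95 cd 5c 5c 5c 5c ∥ 3b 22.
Outer hash (tag): even-index sum = 392 mod 256 = 136; odd-index sum = 423 mod 256 = 167 → 88 a7.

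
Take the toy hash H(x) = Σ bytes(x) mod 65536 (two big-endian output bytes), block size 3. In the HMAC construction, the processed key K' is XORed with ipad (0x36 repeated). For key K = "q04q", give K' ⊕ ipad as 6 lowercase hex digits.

377036

Key "q04q" = 71 30 34 71 is 4 bytes > B = 3, so hash it first: H(key) = 01 46, then zero-pad to 3 bytes: K' = 01 46 00.
XOR each byte with 0x36: 01⊕36=37, 46⊕36=70, 00⊕36=36.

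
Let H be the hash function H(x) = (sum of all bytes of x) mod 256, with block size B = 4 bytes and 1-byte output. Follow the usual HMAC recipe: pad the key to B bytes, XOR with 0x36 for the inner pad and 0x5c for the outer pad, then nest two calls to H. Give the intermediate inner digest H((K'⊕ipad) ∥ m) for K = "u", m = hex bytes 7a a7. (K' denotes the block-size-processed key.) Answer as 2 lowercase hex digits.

06

Key "u" = 75 is 1 byte ≤ B = 4; zero-pad to 4 bytes: K' = 75 00 00 00.
K' ⊕ ipad = 43 36 36 36.
Inner input = 43 36 36 36 ∥ 7a a7.
Inner hash: sum = 67+54+54+54+122+167 = 518; mod 256 = 6 → 06.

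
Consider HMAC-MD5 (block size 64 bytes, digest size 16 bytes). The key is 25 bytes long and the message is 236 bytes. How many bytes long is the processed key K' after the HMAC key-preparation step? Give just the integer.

64

Key is 25 ≤ 64 bytes, zero-padded: |K'| = 64.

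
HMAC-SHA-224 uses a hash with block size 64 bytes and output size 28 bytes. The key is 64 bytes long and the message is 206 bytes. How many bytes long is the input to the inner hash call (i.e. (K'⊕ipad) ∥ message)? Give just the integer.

270

Key is 64 ≤ 64 bytes, zero-padded: |K'| = 64.
Inner input = (K'⊕ipad) ∥ m → 64 + 206 = 270 bytes.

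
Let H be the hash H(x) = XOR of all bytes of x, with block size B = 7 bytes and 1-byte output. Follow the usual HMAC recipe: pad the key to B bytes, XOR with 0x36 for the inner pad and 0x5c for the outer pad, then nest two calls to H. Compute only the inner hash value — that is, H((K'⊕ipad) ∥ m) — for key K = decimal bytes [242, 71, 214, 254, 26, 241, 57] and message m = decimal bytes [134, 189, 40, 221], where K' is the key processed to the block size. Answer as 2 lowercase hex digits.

b7

Key decimal bytes [242, 71, 214, 254, 26, 241, 57] = f2 47 d6 fe 1a f1 39 is exactly B = 7 bytes: K' = f2 47 d6 fe 1a f1 39.
K' ⊕ ipad = c4 71 e0 c8 2c c7 0f.
Inner input = c4 71 e0 c8 2c c7 0f ∥ 86 bd 28 dd.
Inner hash: XOR c4⊕71⊕e0⊕c8⊕2c⊕c7⊕0f⊕86⊕bd⊕28⊕dd = b7.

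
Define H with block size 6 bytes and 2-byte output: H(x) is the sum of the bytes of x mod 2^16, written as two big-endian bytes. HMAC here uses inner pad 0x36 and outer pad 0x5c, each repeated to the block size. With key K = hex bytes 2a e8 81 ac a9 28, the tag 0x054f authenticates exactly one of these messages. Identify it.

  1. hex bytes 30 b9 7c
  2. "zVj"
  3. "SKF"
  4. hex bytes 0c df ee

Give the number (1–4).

Key hex bytes 2a e8 81 ac a9 28 is exactly B = 6 bytes: K' = 2a e8 81 ac a9 28.
K' ⊕ ipad = 1c de b7 9a 9f 1e; K' ⊕ opad = 76 b4 dd f0 f5 74.
m1: inner = H(1c de b7 9a 9f 1e 30 b9 7c) = 04 6d; tag = H(76 b4 dd f0 f5 74 04 6d) = 04d1
m2: inner = H(1c de b7 9a 9f 1e 7a 56 6a) = 04 42; tag = H(76 b4 dd f0 f5 74 04 42) = 04a6
m3: inner = H(1c de b7 9a 9f 1e 53 4b 46) = 03 ec; tag = H(76 b4 dd f0 f5 74 03 ec) = 054f ← matches
m4: inner = H(1c de b7 9a 9f 1e 0c df ee) = 04 e1; tag = H(76 b4 dd f0 f5 74 04 e1) = 0545

3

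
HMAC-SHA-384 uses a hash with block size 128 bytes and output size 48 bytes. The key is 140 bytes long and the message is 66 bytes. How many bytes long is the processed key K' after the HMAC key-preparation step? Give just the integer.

Key is 140 > 128 bytes, so it is hashed to 48 bytes then zero-padded to 128: |K'| = 128.

128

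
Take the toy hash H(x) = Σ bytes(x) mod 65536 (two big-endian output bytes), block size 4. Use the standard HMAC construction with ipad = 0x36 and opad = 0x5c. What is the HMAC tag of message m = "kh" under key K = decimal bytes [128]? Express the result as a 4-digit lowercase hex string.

021d

Key decimal bytes [128] = 80 is 1 byte ≤ B = 4; zero-pad to 4 bytes: K' = 80 00 00 00.
K' ⊕ ipad = b6 36 36 36.  K' ⊕ opad = dc 5c 5c 5c.
Inner input = (K'⊕ipad) ∥ m = b6 36 36 36 ∥ 6b 68.
Inner hash: sum = 182+54+54+54+107+104 = 555 → 02 2b.
Outer input = (K'⊕opad) ∥ inner = dc 5c 5c 5c ∥ 02 2b.
Outer hash (tag): sum = 220+92+92+92+2+43 = 541 → 02 1d.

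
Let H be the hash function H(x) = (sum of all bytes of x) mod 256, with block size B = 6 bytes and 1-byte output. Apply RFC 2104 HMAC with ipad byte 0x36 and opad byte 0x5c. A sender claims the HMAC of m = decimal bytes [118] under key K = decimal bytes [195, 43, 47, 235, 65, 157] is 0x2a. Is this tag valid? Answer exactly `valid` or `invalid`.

Key decimal bytes [195, 43, 47, 235, 65, 157] = c3 2b 2f eb 41 9d is exactly B = 6 bytes: K' = c3 2b 2f eb 41 9d.
K' ⊕ ipad = f5 1d 19 dd 77 ab; K' ⊕ opad = 9f 77 73 b7 1d c1.
Inner hash: sum = 245+29+25+221+119+171+118 = 928; mod 256 = 160 → a0.
Outer hash (recomputed tag): sum = 159+119+115+183+29+193+160 = 958; mod 256 = 190 → be.
Recomputed tag = be; claimed = 2a → mismatch.

invalid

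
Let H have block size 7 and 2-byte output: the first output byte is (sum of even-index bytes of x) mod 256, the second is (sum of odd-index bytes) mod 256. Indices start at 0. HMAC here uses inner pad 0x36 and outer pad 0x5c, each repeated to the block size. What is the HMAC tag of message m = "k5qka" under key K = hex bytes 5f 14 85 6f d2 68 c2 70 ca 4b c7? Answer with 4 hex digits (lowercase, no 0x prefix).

Key hex bytes 5f 14 85 6f d2 68 c2 70 ca 4b c7 is 11 bytes > B = 7, so hash it first: H(key) = 09 a6, then zero-pad to 7 bytes: K' = 09 a6 00 00 00 00 00.
K' ⊕ ipad = 3f 90 36 36 36 36 36.  K' ⊕ opad = 55 fa 5c 5c 5c 5c 5c.
Inner input = (K'⊕ipad) ∥ m = 3f 90 36 36 36 36 36 ∥ 6b 35 71 6b 61.
Inner hash: even-index sum = 385 mod 256 = 129; odd-index sum = 569 mod 256 = 57 → 81 39.
Outer input = (K'⊕opad) ∥ inner = 55 fa 5c 5c 5c 5c 5c ∥ 81 39.
Outer hash (tag): even-index sum = 418 mod 256 = 162; odd-index sum = 563 mod 256 = 51 → a2 33.

a233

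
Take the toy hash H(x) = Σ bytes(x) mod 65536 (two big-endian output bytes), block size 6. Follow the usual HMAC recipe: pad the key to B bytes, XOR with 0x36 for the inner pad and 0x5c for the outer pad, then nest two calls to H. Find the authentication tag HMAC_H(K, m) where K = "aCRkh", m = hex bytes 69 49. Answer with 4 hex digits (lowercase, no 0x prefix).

Key "aCRkh" = 61 43 52 6b 68 is 5 bytes ≤ B = 6; zero-pad to 6 bytes: K' = 61 43 52 6b 68 00.
K' ⊕ ipad = 57 75 64 5d 5e 36.  K' ⊕ opad = 3d 1f 0e 37 34 5c.
Inner input = (K'⊕ipad) ∥ m = 57 75 64 5d 5e 36 ∥ 69 49.
Inner hash: sum = 87+117+100+93+94+54+105+73 = 723 → 02 d3.
Outer input = (K'⊕opad) ∥ inner = 3d 1f 0e 37 34 5c ∥ 02 d3.
Outer hash (tag): sum = 61+31+14+55+52+92+2+211 = 518 → 02 06.

0206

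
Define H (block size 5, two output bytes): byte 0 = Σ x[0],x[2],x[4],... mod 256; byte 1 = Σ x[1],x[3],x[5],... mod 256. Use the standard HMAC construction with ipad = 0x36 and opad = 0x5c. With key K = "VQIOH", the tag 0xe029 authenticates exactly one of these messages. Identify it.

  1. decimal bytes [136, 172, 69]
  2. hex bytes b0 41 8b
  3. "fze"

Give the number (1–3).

1

Key "VQIOH" = 56 51 49 4f 48 is exactly B = 5 bytes: K' = 56 51 49 4f 48.
K' ⊕ ipad = 60 67 7f 79 7e; K' ⊕ opad = 0a 0d 15 13 14.
m1: inner = H(60 67 7f 79 7e 88 ac 45) = 09 ad; tag = H(0a 0d 15 13 14 09 ad) = e029 ← matches
m2: inner = H(60 67 7f 79 7e b0 41 8b) = 9e 1b; tag = H(0a 0d 15 13 14 9e 1b) = 4ebe
m3: inner = H(60 67 7f 79 7e 66 7a 65) = d7 ab; tag = H(0a 0d 15 13 14 d7 ab) = def7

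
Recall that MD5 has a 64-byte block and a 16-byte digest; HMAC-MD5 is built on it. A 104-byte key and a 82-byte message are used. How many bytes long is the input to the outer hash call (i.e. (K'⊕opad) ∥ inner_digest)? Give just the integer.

80

Key is 104 > 64 bytes, so it is hashed to 16 bytes then zero-padded to 64: |K'| = 64.
Outer input = (K'⊕opad) ∥ H(inner) → 64 + 16 = 80 bytes.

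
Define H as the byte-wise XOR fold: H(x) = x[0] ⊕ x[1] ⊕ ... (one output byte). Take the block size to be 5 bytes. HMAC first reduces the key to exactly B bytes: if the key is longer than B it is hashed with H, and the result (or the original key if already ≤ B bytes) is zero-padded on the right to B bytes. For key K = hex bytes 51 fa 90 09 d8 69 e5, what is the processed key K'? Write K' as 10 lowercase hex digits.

|K| = 7 > B = 5, so first hash the key.
H(K): XOR 51⊕fa⊕90⊕09⊕d8⊕69⊕e5 = 66.
Zero-pad H(K) = 66 to 5 bytes: K' = 66 00 00 00 00.

6600000000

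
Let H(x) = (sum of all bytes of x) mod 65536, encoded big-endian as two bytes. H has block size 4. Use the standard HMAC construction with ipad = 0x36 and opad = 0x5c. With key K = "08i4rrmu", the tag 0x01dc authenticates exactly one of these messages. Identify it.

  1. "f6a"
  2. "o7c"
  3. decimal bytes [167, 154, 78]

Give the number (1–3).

3

Key "08i4rrmu" = 30 38 69 34 72 72 6d 75 is 8 bytes > B = 4, so hash it first: H(key) = 02 cb, then zero-pad to 4 bytes: K' = 02 cb 00 00.
K' ⊕ ipad = 34 fd 36 36; K' ⊕ opad = 5e 97 5c 5c.
m1: inner = H(34 fd 36 36 66 36 61) = 02 9a; tag = H(5e 97 5c 5c 02 9a) = 0249
m2: inner = H(34 fd 36 36 6f 37 63) = 02 a6; tag = H(5e 97 5c 5c 02 a6) = 0255
m3: inner = H(34 fd 36 36 a7 9a 4e) = 03 2c; tag = H(5e 97 5c 5c 03 2c) = 01dc ← matches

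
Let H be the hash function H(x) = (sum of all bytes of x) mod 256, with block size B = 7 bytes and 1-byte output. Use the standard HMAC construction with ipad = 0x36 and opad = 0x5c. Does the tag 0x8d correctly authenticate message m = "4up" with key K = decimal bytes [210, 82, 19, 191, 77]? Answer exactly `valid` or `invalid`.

valid

Key decimal bytes [210, 82, 19, 191, 77] = d2 52 13 bf 4d is 5 bytes ≤ B = 7; zero-pad to 7 bytes: K' = d2 52 13 bf 4d 00 00.
K' ⊕ ipad = e4 64 25 89 7b 36 36; K' ⊕ opad = 8e 0e 4f e3 11 5c 5c.
Inner hash: sum = 228+100+37+137+123+54+54+52+117+112 = 1014; mod 256 = 246 → f6.
Outer hash (recomputed tag): sum = 142+14+79+227+17+92+92+246 = 909; mod 256 = 141 → 8d.
Recomputed tag = 8d; claimed = 8d → match.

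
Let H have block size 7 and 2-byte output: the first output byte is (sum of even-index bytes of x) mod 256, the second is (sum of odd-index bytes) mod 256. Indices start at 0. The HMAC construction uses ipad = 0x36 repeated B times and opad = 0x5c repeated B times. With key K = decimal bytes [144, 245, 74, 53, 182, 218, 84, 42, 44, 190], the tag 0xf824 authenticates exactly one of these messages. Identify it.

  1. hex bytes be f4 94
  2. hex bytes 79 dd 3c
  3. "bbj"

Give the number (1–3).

1

Key decimal bytes [144, 245, 74, 53, 182, 218, 84, 42, 44, 190] = 90 f5 4a 35 b6 da 54 2a 2c be is 10 bytes > B = 7, so hash it first: H(key) = 10 ec, then zero-pad to 7 bytes: K' = 10 ec 00 00 00 00 00.
K' ⊕ ipad = 26 da 36 36 36 36 36; K' ⊕ opad = 4c b0 5c 5c 5c 5c 5c.
m1: inner = H(26 da 36 36 36 36 36 be f4 94) = bc 98; tag = H(4c b0 5c 5c 5c 5c 5c bc 98) = f824 ← matches
m2: inner = H(26 da 36 36 36 36 36 79 dd 3c) = a5 fb; tag = H(4c b0 5c 5c 5c 5c 5c a5 fb) = 5b0d
m3: inner = H(26 da 36 36 36 36 36 62 62 6a) = 2a 12; tag = H(4c b0 5c 5c 5c 5c 5c 2a 12) = 7292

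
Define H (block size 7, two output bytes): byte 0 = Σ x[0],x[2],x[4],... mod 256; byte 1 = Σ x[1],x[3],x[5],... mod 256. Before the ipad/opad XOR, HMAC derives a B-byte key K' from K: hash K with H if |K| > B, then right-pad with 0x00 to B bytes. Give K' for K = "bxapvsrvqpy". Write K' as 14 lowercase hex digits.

|K| = 11 > B = 7, so first hash the key.
H(K): even-index sum = 661 mod 256 = 149; odd-index sum = 577 mod 256 = 65 → 95 41.
Zero-pad H(K) = 95 41 to 7 bytes: K' = 95 41 00 00 00 00 00.

95410000000000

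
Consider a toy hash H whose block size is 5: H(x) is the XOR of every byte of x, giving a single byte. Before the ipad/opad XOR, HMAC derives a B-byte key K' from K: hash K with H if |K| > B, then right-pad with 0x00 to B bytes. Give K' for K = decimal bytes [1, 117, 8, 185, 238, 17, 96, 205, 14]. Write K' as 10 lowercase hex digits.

|K| = 9 > B = 5, so first hash the key.
H(K): XOR 01⊕75⊕08⊕b9⊕ee⊕11⊕60⊕cd⊕0e = 99.
Zero-pad H(K) = 99 to 5 bytes: K' = 99 00 00 00 00.

9900000000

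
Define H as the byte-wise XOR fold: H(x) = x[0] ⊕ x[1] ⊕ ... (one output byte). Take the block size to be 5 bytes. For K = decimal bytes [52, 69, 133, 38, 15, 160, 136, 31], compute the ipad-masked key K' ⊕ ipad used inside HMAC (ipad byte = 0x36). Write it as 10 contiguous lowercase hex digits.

dc36363636

Key decimal bytes [52, 69, 133, 38, 15, 160, 136, 31] = 34 45 85 26 0f a0 88 1f is 8 bytes > B = 5, so hash it first: H(key) = ea, then zero-pad to 5 bytes: K' = ea 00 00 00 00.
XOR each byte with 0x36: ea⊕36=dc, 00⊕36=36, 00⊕36=36, 00⊕36=36, 00⊕36=36.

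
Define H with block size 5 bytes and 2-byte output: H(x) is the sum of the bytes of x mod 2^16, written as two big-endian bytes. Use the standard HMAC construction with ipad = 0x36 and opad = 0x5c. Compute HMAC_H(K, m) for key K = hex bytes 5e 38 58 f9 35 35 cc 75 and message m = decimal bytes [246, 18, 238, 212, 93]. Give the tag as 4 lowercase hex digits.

02e7

Key hex bytes 5e 38 58 f9 35 35 cc 75 is 8 bytes > B = 5, so hash it first: H(key) = 03 92, then zero-pad to 5 bytes: K' = 03 92 00 00 00.
K' ⊕ ipad = 35 a4 36 36 36.  K' ⊕ opad = 5f ce 5c 5c 5c.
Inner input = (K'⊕ipad) ∥ m = 35 a4 36 36 36 ∥ f6 12 ee d4 5d.
Inner hash: sum = 53+164+54+54+54+246+18+238+212+93 = 1186 → 04 a2.
Outer input = (K'⊕opad) ∥ inner = 5f ce 5c 5c 5c ∥ 04 a2.
Outer hash (tag): sum = 95+206+92+92+92+4+162 = 743 → 02 e7.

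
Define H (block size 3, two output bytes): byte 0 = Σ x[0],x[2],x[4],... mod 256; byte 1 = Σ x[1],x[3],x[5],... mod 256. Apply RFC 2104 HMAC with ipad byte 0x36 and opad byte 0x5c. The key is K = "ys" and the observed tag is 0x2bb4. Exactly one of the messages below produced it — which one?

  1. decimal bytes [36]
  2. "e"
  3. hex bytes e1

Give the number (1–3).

2

Key "ys" = 79 73 is 2 bytes ≤ B = 3; zero-pad to 3 bytes: K' = 79 73 00.
K' ⊕ ipad = 4f 45 36; K' ⊕ opad = 25 2f 5c.
m1: inner = H(4f 45 36 24) = 85 69; tag = H(25 2f 5c 85 69) = eab4
m2: inner = H(4f 45 36 65) = 85 aa; tag = H(25 2f 5c 85 aa) = 2bb4 ← matches
m3: inner = H(4f 45 36 e1) = 85 26; tag = H(25 2f 5c 85 26) = a7b4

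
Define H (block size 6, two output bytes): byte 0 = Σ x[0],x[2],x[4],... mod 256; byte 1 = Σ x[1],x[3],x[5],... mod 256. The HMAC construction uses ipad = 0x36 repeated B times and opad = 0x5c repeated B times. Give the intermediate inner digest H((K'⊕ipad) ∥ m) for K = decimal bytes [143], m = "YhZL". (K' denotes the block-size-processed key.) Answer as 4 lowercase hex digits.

d856

Key decimal bytes [143] = 8f is 1 byte ≤ B = 6; zero-pad to 6 bytes: K' = 8f 00 00 00 00 00.
K' ⊕ ipad = b9 36 36 36 36 36.
Inner input = b9 36 36 36 36 36 ∥ 59 68 5a 4c.
Inner hash: even-index sum = 472 mod 256 = 216; odd-index sum = 342 mod 256 = 86 → d8 56.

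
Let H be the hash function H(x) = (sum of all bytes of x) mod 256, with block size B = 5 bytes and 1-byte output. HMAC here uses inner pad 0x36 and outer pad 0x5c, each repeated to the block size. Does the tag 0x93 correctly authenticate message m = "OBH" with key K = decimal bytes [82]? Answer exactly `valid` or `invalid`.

Key decimal bytes [82] = 52 is 1 byte ≤ B = 5; zero-pad to 5 bytes: K' = 52 00 00 00 00.
K' ⊕ ipad = 64 36 36 36 36; K' ⊕ opad = 0e 5c 5c 5c 5c.
Inner hash: sum = 100+54+54+54+54+79+66+72 = 533; mod 256 = 21 → 15.
Outer hash (recomputed tag): sum = 14+92+92+92+92+21 = 403; mod 256 = 147 → 93.
Recomputed tag = 93; claimed = 93 → match.

valid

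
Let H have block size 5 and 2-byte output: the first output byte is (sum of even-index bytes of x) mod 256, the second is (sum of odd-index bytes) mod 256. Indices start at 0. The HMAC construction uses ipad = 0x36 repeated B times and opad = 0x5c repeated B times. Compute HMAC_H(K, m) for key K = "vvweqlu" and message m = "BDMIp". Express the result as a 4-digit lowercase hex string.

ed55

Key "vvweqlu" = 76 76 77 65 71 6c 75 is 7 bytes > B = 5, so hash it first: H(key) = d3 47, then zero-pad to 5 bytes: K' = d3 47 00 00 00.
K' ⊕ ipad = e5 71 36 36 36.  K' ⊕ opad = 8f 1b 5c 5c 5c.
Inner input = (K'⊕ipad) ∥ m = e5 71 36 36 36 ∥ 42 44 4d 49 70.
Inner hash: even-index sum = 478 mod 256 = 222; odd-index sum = 422 mod 256 = 166 → de a6.
Outer input = (K'⊕opad) ∥ inner = 8f 1b 5c 5c 5c ∥ de a6.
Outer hash (tag): even-index sum = 493 mod 256 = 237; odd-index sum = 341 mod 256 = 85 → ed 55.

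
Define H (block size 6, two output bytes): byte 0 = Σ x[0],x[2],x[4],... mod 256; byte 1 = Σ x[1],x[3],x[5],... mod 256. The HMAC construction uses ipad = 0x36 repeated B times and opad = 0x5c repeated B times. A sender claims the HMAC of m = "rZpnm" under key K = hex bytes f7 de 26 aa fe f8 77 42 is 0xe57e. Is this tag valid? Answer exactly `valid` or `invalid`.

Key hex bytes f7 de 26 aa fe f8 77 42 is 8 bytes > B = 6, so hash it first: H(key) = 92 c2, then zero-pad to 6 bytes: K' = 92 c2 00 00 00 00.
K' ⊕ ipad = a4 f4 36 36 36 36; K' ⊕ opad = ce 9e 5c 5c 5c 5c.
Inner hash: even-index sum = 607 mod 256 = 95; odd-index sum = 552 mod 256 = 40 → 5f 28.
Outer hash (recomputed tag): even-index sum = 485 mod 256 = 229; odd-index sum = 382 mod 256 = 126 → e5 7e.
Recomputed tag = e57e; claimed = e57e → match.

valid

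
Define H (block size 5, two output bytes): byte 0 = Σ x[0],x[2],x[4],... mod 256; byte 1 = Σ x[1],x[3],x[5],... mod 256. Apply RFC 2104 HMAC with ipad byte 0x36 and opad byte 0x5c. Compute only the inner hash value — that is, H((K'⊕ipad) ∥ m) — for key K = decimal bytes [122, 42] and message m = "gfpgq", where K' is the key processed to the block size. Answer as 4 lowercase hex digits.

859a

Key decimal bytes [122, 42] = 7a 2a is 2 bytes ≤ B = 5; zero-pad to 5 bytes: K' = 7a 2a 00 00 00.
K' ⊕ ipad = 4c 1c 36 36 36.
Inner input = 4c 1c 36 36 36 ∥ 67 66 70 67 71.
Inner hash: even-index sum = 389 mod 256 = 133; odd-index sum = 410 mod 256 = 154 → 85 9a.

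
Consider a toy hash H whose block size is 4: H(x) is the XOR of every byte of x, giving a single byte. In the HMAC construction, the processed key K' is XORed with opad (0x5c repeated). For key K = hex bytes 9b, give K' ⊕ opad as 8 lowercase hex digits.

Key hex bytes 9b is 1 byte ≤ B = 4; zero-pad to 4 bytes: K' = 9b 00 00 00.
XOR each byte with 0x5c: 9b⊕5c=c7, 00⊕5c=5c, 00⊕5c=5c, 00⊕5c=5c.

c75c5c5c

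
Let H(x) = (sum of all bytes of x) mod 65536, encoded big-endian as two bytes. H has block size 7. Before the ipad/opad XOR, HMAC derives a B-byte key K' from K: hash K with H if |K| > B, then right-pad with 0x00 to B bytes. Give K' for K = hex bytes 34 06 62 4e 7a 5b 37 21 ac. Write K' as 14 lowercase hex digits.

|K| = 9 > B = 7, so first hash the key.
H(K): sum = 52+6+98+78+122+91+55+33+172 = 707 → 02 c3.
Zero-pad H(K) = 02 c3 to 7 bytes: K' = 02 c3 00 00 00 00 00.

02c30000000000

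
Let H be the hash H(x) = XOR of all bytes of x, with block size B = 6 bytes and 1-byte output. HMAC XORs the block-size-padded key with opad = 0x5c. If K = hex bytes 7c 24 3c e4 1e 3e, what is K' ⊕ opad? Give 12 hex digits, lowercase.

Key hex bytes 7c 24 3c e4 1e 3e is exactly B = 6 bytes: K' = 7c 24 3c e4 1e 3e.
XOR each byte with 0x5c: 7c⊕5c=20, 24⊕5c=78, 3c⊕5c=60, e4⊕5c=b8, 1e⊕5c=42, 3e⊕5c=62.

207860b84262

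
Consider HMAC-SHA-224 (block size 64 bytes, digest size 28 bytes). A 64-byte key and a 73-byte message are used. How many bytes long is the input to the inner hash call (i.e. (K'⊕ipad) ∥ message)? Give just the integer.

Key is 64 ≤ 64 bytes, zero-padded: |K'| = 64.
Inner input = (K'⊕ipad) ∥ m → 64 + 73 = 137 bytes.

137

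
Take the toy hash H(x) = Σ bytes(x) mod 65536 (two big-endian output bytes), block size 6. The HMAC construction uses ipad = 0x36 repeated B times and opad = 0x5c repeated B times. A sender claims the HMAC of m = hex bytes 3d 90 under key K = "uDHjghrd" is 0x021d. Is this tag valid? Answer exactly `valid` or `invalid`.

valid

Key "uDHjghrd" = 75 44 48 6a 67 68 72 64 is 8 bytes > B = 6, so hash it first: H(key) = 03 10, then zero-pad to 6 bytes: K' = 03 10 00 00 00 00.
K' ⊕ ipad = 35 26 36 36 36 36; K' ⊕ opad = 5f 4c 5c 5c 5c 5c.
Inner hash: sum = 53+38+54+54+54+54+61+144 = 512 → 02 00.
Outer hash (recomputed tag): sum = 95+76+92+92+92+92+2+0 = 541 → 02 1d.
Recomputed tag = 021d; claimed = 021d → match.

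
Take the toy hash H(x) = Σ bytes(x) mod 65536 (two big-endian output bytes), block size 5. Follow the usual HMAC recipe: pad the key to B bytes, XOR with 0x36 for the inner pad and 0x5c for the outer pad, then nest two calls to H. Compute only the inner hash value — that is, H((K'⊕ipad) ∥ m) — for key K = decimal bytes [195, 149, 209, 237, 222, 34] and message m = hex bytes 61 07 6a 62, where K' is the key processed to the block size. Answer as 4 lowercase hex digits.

0228

Key decimal bytes [195, 149, 209, 237, 222, 34] = c3 95 d1 ed de 22 is 6 bytes > B = 5, so hash it first: H(key) = 04 16, then zero-pad to 5 bytes: K' = 04 16 00 00 00.
K' ⊕ ipad = 32 20 36 36 36.
Inner input = 32 20 36 36 36 ∥ 61 07 6a 62.
Inner hash: sum = 50+32+54+54+54+97+7+106+98 = 552 → 02 28.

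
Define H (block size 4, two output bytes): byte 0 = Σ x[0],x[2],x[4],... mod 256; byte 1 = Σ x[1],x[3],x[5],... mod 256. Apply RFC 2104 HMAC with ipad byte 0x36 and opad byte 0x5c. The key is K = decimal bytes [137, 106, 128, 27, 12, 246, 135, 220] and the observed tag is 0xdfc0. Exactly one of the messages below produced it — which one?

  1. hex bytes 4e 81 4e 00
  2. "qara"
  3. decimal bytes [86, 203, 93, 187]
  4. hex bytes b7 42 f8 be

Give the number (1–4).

2

Key decimal bytes [137, 106, 128, 27, 12, 246, 135, 220] = 89 6a 80 1b 0c f6 87 dc is 8 bytes > B = 4, so hash it first: H(key) = 9c 57, then zero-pad to 4 bytes: K' = 9c 57 00 00.
K' ⊕ ipad = aa 61 36 36; K' ⊕ opad = c0 0b 5c 5c.
m1: inner = H(aa 61 36 36 4e 81 4e 00) = 7c 18; tag = H(c0 0b 5c 5c 7c 18) = 987f
m2: inner = H(aa 61 36 36 71 61 72 61) = c3 59; tag = H(c0 0b 5c 5c c3 59) = dfc0 ← matches
m3: inner = H(aa 61 36 36 56 cb 5d bb) = 93 1d; tag = H(c0 0b 5c 5c 93 1d) = af84
m4: inner = H(aa 61 36 36 b7 42 f8 be) = 8f 97; tag = H(c0 0b 5c 5c 8f 97) = abfe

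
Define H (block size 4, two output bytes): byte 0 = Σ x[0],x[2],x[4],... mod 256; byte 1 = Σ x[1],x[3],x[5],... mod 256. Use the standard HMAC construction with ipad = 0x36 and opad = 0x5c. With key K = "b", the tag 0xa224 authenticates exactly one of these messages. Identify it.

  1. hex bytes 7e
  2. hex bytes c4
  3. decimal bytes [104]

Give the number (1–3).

1

Key "b" = 62 is 1 byte ≤ B = 4; zero-pad to 4 bytes: K' = 62 00 00 00.
K' ⊕ ipad = 54 36 36 36; K' ⊕ opad = 3e 5c 5c 5c.
m1: inner = H(54 36 36 36 7e) = 08 6c; tag = H(3e 5c 5c 5c 08 6c) = a224 ← matches
m2: inner = H(54 36 36 36 c4) = 4e 6c; tag = H(3e 5c 5c 5c 4e 6c) = e824
m3: inner = H(54 36 36 36 68) = f2 6c; tag = H(3e 5c 5c 5c f2 6c) = 8c24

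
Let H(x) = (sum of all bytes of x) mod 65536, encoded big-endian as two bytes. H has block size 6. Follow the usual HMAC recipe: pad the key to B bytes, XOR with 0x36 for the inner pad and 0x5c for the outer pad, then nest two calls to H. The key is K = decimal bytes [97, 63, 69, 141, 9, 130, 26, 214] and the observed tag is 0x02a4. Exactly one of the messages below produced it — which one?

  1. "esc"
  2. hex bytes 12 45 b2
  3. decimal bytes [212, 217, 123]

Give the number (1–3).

1

Key decimal bytes [97, 63, 69, 141, 9, 130, 26, 214] = 61 3f 45 8d 09 82 1a d6 is 8 bytes > B = 6, so hash it first: H(key) = 02 ed, then zero-pad to 6 bytes: K' = 02 ed 00 00 00 00.
K' ⊕ ipad = 34 db 36 36 36 36; K' ⊕ opad = 5e b1 5c 5c 5c 5c.
m1: inner = H(34 db 36 36 36 36 65 73 63) = 03 22; tag = H(5e b1 5c 5c 5c 5c 03 22) = 02a4 ← matches
m2: inner = H(34 db 36 36 36 36 12 45 b2) = 02 f0; tag = H(5e b1 5c 5c 5c 5c 02 f0) = 0371
m3: inner = H(34 db 36 36 36 36 d4 d9 7b) = 04 0f; tag = H(5e b1 5c 5c 5c 5c 04 0f) = 0292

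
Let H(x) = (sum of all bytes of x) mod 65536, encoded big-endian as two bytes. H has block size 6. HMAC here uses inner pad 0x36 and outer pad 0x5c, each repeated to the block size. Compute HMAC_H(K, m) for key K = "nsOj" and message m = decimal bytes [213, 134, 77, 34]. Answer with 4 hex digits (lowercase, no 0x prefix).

Key "nsOj" = 6e 73 4f 6a is 4 bytes ≤ B = 6; zero-pad to 6 bytes: K' = 6e 73 4f 6a 00 00.
K' ⊕ ipad = 58 45 79 5c 36 36.  K' ⊕ opad = 32 2f 13 36 5c 5c.
Inner input = (K'⊕ipad) ∥ m = 58 45 79 5c 36 36 ∥ d5 86 4d 22.
Inner hash: sum = 88+69+121+92+54+54+213+134+77+34 = 936 → 03 a8.
Outer input = (K'⊕opad) ∥ inner = 32 2f 13 36 5c 5c ∥ 03 a8.
Outer hash (tag): sum = 50+47+19+54+92+92+3+168 = 525 → 02 0d.

020d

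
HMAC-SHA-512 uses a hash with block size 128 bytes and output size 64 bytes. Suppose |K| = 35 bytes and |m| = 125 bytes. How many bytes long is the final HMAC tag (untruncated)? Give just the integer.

64

The tag is one SHA-512 digest: 64 bytes.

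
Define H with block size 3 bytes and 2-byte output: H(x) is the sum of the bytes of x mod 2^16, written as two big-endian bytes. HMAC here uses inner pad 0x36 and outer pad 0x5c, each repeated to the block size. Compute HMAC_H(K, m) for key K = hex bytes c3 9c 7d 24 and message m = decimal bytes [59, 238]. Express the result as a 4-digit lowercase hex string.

Key hex bytes c3 9c 7d 24 is 4 bytes > B = 3, so hash it first: H(key) = 02 00, then zero-pad to 3 bytes: K' = 02 00 00.
K' ⊕ ipad = 34 36 36.  K' ⊕ opad = 5e 5c 5c.
Inner input = (K'⊕ipad) ∥ m = 34 36 36 ∥ 3b ee.
Inner hash: sum = 52+54+54+59+238 = 457 → 01 c9.
Outer input = (K'⊕opad) ∥ inner = 5e 5c 5c ∥ 01 c9.
Outer hash (tag): sum = 94+92+92+1+201 = 480 → 01 e0.

01e0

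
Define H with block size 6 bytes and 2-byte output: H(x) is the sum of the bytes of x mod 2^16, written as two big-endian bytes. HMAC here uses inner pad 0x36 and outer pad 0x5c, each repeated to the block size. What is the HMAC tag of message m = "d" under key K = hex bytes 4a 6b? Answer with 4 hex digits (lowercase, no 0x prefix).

Key hex bytes 4a 6b is 2 bytes ≤ B = 6; zero-pad to 6 bytes: K' = 4a 6b 00 00 00 00.
K' ⊕ ipad = 7c 5d 36 36 36 36.  K' ⊕ opad = 16 37 5c 5c 5c 5c.
Inner input = (K'⊕ipad) ∥ m = 7c 5d 36 36 36 36 ∥ 64.
Inner hash: sum = 124+93+54+54+54+54+100 = 533 → 02 15.
Outer input = (K'⊕opad) ∥ inner = 16 37 5c 5c 5c 5c ∥ 02 15.
Outer hash (tag): sum = 22+55+92+92+92+92+2+21 = 468 → 01 d4.

01d4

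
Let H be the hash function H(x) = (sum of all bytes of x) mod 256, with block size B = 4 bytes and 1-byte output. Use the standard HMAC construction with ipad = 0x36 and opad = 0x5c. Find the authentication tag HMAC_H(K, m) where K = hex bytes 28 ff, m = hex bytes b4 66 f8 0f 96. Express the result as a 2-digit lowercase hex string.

d9

Key hex bytes 28 ff is 2 bytes ≤ B = 4; zero-pad to 4 bytes: K' = 28 ff 00 00.
K' ⊕ ipad = 1e c9 36 36.  K' ⊕ opad = 74 a3 5c 5c.
Inner input = (K'⊕ipad) ∥ m = 1e c9 36 36 ∥ b4 66 f8 0f 96.
Inner hash: sum = 30+201+54+54+180+102+248+15+150 = 1034; mod 256 = 10 → 0a.
Outer input = (K'⊕opad) ∥ inner = 74 a3 5c 5c ∥ 0a.
Outer hash (tag): sum = 116+163+92+92+10 = 473; mod 256 = 217 → d9.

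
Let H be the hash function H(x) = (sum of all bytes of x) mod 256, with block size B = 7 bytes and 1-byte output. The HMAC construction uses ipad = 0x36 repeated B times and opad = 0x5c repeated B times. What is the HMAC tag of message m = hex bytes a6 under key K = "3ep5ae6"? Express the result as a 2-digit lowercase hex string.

Key "3ep5ae6" = 33 65 70 35 61 65 36 is exactly B = 7 bytes: K' = 33 65 70 35 61 65 36.
K' ⊕ ipad = 05 53 46 03 57 53 00.  K' ⊕ opad = 6f 39 2c 69 3d 39 6a.
Inner input = (K'⊕ipad) ∥ m = 05 53 46 03 57 53 00 ∥ a6.
Inner hash: sum = 5+83+70+3+87+83+0+166 = 497; mod 256 = 241 → f1.
Outer input = (K'⊕opad) ∥ inner = 6f 39 2c 69 3d 39 6a ∥ f1.
Outer hash (tag): sum = 111+57+44+105+61+57+106+241 = 782; mod 256 = 14 → 0e.

0e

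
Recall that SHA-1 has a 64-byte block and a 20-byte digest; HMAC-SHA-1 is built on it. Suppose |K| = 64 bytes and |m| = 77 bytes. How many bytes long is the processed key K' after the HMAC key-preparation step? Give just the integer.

Key is 64 ≤ 64 bytes, zero-padded: |K'| = 64.

64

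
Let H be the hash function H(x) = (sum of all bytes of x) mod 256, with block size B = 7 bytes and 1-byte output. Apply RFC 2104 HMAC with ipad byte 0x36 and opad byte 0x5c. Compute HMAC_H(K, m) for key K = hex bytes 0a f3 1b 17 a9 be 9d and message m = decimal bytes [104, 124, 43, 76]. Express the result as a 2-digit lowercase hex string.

Key hex bytes 0a f3 1b 17 a9 be 9d is exactly B = 7 bytes: K' = 0a f3 1b 17 a9 be 9d.
K' ⊕ ipad = 3c c5 2d 21 9f 88 ab.  K' ⊕ opad = 56 af 47 4b f5 e2 c1.
Inner input = (K'⊕ipad) ∥ m = 3c c5 2d 21 9f 88 ab ∥ 68 7c 2b 4c.
Inner hash: sum = 60+197+45+33+159+136+171+104+124+43+76 = 1148; mod 256 = 124 → 7c.
Outer input = (K'⊕opad) ∥ inner = 56 af 47 4b f5 e2 c1 ∥ 7c.
Outer hash (tag): sum = 86+175+71+75+245+226+193+124 = 1195; mod 256 = 171 → ab.

ab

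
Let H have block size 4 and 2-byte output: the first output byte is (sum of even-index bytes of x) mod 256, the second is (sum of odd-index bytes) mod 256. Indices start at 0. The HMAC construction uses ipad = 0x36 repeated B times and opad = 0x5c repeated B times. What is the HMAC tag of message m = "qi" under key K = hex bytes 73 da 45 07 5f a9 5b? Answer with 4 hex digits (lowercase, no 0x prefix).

Key hex bytes 73 da 45 07 5f a9 5b is 7 bytes > B = 4, so hash it first: H(key) = 72 8a, then zero-pad to 4 bytes: K' = 72 8a 00 00.
K' ⊕ ipad = 44 bc 36 36.  K' ⊕ opad = 2e d6 5c 5c.
Inner input = (K'⊕ipad) ∥ m = 44 bc 36 36 ∥ 71 69.
Inner hash: even-index sum = 235 mod 256 = 235; odd-index sum = 347 mod 256 = 91 → eb 5b.
Outer input = (K'⊕opad) ∥ inner = 2e d6 5c 5c ∥ eb 5b.
Outer hash (tag): even-index sum = 373 mod 256 = 117; odd-index sum = 397 mod 256 = 141 → 75 8d.

758d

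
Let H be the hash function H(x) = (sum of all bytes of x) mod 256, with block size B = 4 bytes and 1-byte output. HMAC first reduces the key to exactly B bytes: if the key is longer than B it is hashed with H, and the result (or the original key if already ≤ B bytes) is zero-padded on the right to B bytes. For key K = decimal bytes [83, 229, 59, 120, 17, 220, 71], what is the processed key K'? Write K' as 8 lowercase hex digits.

|K| = 7 > B = 4, so first hash the key.
H(K): sum = 83+229+59+120+17+220+71 = 799; mod 256 = 31 → 1f.
Zero-pad H(K) = 1f to 4 bytes: K' = 1f 00 00 00.

1f000000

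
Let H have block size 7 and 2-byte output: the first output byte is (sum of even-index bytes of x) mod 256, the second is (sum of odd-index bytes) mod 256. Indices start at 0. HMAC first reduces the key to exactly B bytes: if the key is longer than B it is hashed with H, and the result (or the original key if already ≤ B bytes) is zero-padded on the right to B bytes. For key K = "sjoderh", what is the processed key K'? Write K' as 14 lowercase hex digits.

Key "sjoderh" = 73 6a 6f 64 65 72 68 is exactly B = 7 bytes: K' = 73 6a 6f 64 65 72 68.

736a6f64657268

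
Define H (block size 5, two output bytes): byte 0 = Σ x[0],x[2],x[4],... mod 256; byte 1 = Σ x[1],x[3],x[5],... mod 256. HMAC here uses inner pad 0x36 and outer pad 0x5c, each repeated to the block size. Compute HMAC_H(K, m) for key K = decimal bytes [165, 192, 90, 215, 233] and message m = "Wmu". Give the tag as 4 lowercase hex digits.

5772

Key decimal bytes [165, 192, 90, 215, 233] = a5 c0 5a d7 e9 is exactly B = 5 bytes: K' = a5 c0 5a d7 e9.
K' ⊕ ipad = 93 f6 6c e1 df.  K' ⊕ opad = f9 9c 06 8b b5.
Inner input = (K'⊕ipad) ∥ m = 93 f6 6c e1 df ∥ 57 6d 75.
Inner hash: even-index sum = 587 mod 256 = 75; odd-index sum = 675 mod 256 = 163 → 4b a3.
Outer input = (K'⊕opad) ∥ inner = f9 9c 06 8b b5 ∥ 4b a3.
Outer hash (tag): even-index sum = 599 mod 256 = 87; odd-index sum = 370 mod 256 = 114 → 57 72.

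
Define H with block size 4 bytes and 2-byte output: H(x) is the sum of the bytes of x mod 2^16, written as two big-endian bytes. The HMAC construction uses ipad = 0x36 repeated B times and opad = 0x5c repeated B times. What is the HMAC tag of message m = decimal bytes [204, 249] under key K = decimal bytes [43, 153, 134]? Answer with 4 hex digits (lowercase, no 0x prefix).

02ec

Key decimal bytes [43, 153, 134] = 2b 99 86 is 3 bytes ≤ B = 4; zero-pad to 4 bytes: K' = 2b 99 86 00.
K' ⊕ ipad = 1d af b0 36.  K' ⊕ opad = 77 c5 da 5c.
Inner input = (K'⊕ipad) ∥ m = 1d af b0 36 ∥ cc f9.
Inner hash: sum = 29+175+176+54+204+249 = 887 → 03 77.
Outer input = (K'⊕opad) ∥ inner = 77 c5 da 5c ∥ 03 77.
Outer hash (tag): sum = 119+197+218+92+3+119 = 748 → 02 ec.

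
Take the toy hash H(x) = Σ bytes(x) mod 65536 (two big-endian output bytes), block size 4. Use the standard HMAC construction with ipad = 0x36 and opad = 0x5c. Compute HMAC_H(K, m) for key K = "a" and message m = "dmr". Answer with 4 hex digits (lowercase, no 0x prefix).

Key "a" = 61 is 1 byte ≤ B = 4; zero-pad to 4 bytes: K' = 61 00 00 00.
K' ⊕ ipad = 57 36 36 36.  K' ⊕ opad = 3d 5c 5c 5c.
Inner input = (K'⊕ipad) ∥ m = 57 36 36 36 ∥ 64 6d 72.
Inner hash: sum = 87+54+54+54+100+109+114 = 572 → 02 3c.
Outer input = (K'⊕opad) ∥ inner = 3d 5c 5c 5c ∥ 02 3c.
Outer hash (tag): sum = 61+92+92+92+2+60 = 399 → 01 8f.

018f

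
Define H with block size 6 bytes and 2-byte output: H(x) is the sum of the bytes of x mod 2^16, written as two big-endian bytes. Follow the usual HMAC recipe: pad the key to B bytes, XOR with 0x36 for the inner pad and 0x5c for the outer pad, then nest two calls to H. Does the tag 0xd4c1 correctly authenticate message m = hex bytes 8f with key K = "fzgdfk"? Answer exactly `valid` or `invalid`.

invalid

Key "fzgdfk" = 66 7a 67 64 66 6b is exactly B = 6 bytes: K' = 66 7a 67 64 66 6b.
K' ⊕ ipad = 50 4c 51 52 50 5d; K' ⊕ opad = 3a 26 3b 38 3a 37.
Inner hash: sum = 80+76+81+82+80+93+143 = 635 → 02 7b.
Outer hash (recomputed tag): sum = 58+38+59+56+58+55+2+123 = 449 → 01 c1.
Recomputed tag = 01c1; claimed = d4c1 → mismatch.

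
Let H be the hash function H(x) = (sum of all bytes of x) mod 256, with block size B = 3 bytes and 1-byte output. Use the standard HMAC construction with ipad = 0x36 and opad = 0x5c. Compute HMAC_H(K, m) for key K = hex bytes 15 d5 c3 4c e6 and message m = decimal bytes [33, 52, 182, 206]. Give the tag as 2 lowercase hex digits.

Key hex bytes 15 d5 c3 4c e6 is 5 bytes > B = 3, so hash it first: H(key) = df, then zero-pad to 3 bytes: K' = df 00 00.
K' ⊕ ipad = e9 36 36.  K' ⊕ opad = 83 5c 5c.
Inner input = (K'⊕ipad) ∥ m = e9 36 36 ∥ 21 34 b6 ce.
Inner hash: sum = 233+54+54+33+52+182+206 = 814; mod 256 = 46 → 2e.
Outer input = (K'⊕opad) ∥ inner = 83 5c 5c ∥ 2e.
Outer hash (tag): sum = 131+92+92+46 = 361; mod 256 = 105 → 69.

69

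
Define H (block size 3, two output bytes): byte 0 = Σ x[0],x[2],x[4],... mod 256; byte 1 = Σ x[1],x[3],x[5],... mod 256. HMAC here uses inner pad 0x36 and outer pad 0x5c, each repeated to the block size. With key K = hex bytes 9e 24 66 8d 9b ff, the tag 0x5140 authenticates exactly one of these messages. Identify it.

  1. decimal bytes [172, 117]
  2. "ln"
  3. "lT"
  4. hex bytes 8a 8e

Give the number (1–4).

Key hex bytes 9e 24 66 8d 9b ff is 6 bytes > B = 3, so hash it first: H(key) = 9f b0, then zero-pad to 3 bytes: K' = 9f b0 00.
K' ⊕ ipad = a9 86 36; K' ⊕ opad = c3 ec 5c.
m1: inner = H(a9 86 36 ac 75) = 54 32; tag = H(c3 ec 5c 54 32) = 5140 ← matches
m2: inner = H(a9 86 36 6c 6e) = 4d f2; tag = H(c3 ec 5c 4d f2) = 1139
m3: inner = H(a9 86 36 6c 54) = 33 f2; tag = H(c3 ec 5c 33 f2) = 111f
m4: inner = H(a9 86 36 8a 8e) = 6d 10; tag = H(c3 ec 5c 6d 10) = 2f59

1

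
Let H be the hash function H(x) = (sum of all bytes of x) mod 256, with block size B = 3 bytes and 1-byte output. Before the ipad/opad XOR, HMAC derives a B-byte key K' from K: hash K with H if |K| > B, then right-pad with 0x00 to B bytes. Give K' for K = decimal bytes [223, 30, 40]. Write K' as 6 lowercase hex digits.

Key decimal bytes [223, 30, 40] = df 1e 28 is exactly B = 3 bytes: K' = df 1e 28.

df1e28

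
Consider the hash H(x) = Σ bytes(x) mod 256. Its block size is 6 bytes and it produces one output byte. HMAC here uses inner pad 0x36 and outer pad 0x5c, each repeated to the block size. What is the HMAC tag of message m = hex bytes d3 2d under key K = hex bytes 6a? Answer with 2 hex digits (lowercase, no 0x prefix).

Key hex bytes 6a is 1 byte ≤ B = 6; zero-pad to 6 bytes: K' = 6a 00 00 00 00 00.
K' ⊕ ipad = 5c 36 36 36 36 36.  K' ⊕ opad = 36 5c 5c 5c 5c 5c.
Inner input = (K'⊕ipad) ∥ m = 5c 36 36 36 36 36 ∥ d3 2d.
Inner hash: sum = 92+54+54+54+54+54+211+45 = 618; mod 256 = 106 → 6a.
Outer input = (K'⊕opad) ∥ inner = 36 5c 5c 5c 5c 5c ∥ 6a.
Outer hash (tag): sum = 54+92+92+92+92+92+106 = 620; mod 256 = 108 → 6c.

6c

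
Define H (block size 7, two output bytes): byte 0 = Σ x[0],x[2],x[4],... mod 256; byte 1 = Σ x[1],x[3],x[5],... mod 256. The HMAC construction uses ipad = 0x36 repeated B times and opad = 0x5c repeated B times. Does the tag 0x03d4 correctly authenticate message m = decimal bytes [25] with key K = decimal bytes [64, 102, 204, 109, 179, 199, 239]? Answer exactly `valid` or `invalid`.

Key decimal bytes [64, 102, 204, 109, 179, 199, 239] = 40 66 cc 6d b3 c7 ef is exactly B = 7 bytes: K' = 40 66 cc 6d b3 c7 ef.
K' ⊕ ipad = 76 50 fa 5b 85 f1 d9; K' ⊕ opad = 1c 3a 90 31 ef 9b b3.
Inner hash: even-index sum = 718 mod 256 = 206; odd-index sum = 437 mod 256 = 181 → ce b5.
Outer hash (recomputed tag): even-index sum = 771 mod 256 = 3; odd-index sum = 468 mod 256 = 212 → 03 d4.
Recomputed tag = 03d4; claimed = 03d4 → match.

valid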